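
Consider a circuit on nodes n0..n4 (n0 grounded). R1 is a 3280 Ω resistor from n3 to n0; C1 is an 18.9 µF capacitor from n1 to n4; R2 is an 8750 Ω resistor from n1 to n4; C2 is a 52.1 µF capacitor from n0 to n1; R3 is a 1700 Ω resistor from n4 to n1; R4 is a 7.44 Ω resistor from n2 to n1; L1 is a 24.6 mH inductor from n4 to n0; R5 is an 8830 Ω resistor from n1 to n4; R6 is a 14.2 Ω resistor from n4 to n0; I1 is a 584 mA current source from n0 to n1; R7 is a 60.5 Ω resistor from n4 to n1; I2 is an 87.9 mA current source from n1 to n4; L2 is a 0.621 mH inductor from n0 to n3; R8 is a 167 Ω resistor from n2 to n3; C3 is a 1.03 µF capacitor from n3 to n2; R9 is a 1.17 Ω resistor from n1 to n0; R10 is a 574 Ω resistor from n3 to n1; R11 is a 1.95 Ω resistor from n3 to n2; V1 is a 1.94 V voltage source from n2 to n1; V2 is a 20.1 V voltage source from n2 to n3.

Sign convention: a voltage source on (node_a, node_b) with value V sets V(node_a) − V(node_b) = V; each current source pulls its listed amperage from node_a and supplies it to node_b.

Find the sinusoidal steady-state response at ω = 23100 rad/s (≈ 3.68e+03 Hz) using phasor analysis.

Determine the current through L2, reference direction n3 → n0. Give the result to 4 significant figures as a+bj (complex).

-0.05899+1.295j A

MNA unknowns: 4 node voltages V₁..V_4 plus 2 source currents (V1, V2)
R1: Y=0.0003049+0.000j on G[3,0]
C1: Y=0.000+0.4366j on G[1,4]
R2: Y=0.0001143+0.000j on G[1,4]
C2: Y=0.000+1.204j on G[0,1]
R3: Y=0.0005882+0.000j on G[4,1]
R4: Y=0.1344+0.000j on G[2,1]
L1: Y=0.000-0.001760j on G[4,0]
R5: Y=0.0001133+0.000j on G[1,4]
R6: Y=0.07042+0.000j on G[4,0]
I1: z[0]−=0.584, z[1]+=0.584
R7: Y=0.01653+0.000j on G[4,1]
I2: z[1]−=0.0879, z[4]+=0.0879
L2: Y=0.000-0.06971j on G[0,3]
R8: Y=0.005988+0.000j on G[2,3]
C3: Y=0.000+0.02379j on G[3,2]
R9: Y=0.8547+0.000j on G[1,0]
R10: Y=0.001742+0.000j on G[3,1]
R11: Y=0.5128+0.000j on G[3,2]
V1: row V2−V1=1.94, i_V1 at 2,1
V2: row V2−V3=20.1, i_V2 at 2,3
solve → V1=-0.4116-0.8462j, V2=1.528-0.8462j, V3=-18.57-0.8462j, V4=-0.2287-1.082j
aux → i_V1=-0.1645-1.294j, i_V2=-10.52+0.8161j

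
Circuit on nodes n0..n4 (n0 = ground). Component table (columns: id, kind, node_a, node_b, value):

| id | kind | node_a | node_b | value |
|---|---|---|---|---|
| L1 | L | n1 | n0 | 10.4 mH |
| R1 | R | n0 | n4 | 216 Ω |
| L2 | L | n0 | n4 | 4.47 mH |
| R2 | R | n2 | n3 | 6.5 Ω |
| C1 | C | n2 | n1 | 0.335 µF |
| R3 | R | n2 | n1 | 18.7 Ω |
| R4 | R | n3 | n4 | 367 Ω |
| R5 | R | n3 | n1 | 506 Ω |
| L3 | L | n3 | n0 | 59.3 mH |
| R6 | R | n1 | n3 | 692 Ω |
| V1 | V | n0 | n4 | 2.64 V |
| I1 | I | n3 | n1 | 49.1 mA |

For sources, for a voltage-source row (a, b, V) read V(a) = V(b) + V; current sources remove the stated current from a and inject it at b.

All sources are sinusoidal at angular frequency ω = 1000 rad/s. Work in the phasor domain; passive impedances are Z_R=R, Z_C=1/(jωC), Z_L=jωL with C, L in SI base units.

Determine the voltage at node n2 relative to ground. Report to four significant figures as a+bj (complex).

Apply KCL at each of the 4 non-ground nodes and solve the resulting linear system.
Node n1: branches {L1, C1, R3, R5, R6, I1} → V_1 = 0.1583+0.01139j
Node n2: branches {R2, C1, R3} → V_2 = -0.6697-0.2457j
Node n3: branches {R2, R4, R5, L3, R6, I1} → V_3 = -0.9569-0.3369j
Node n4: branches {R1, L2, R4, V1} → V_4 = -2.640+0.000j
Source currents: i(V1)=-0.01681+0.5915j

-0.6697-0.2457j V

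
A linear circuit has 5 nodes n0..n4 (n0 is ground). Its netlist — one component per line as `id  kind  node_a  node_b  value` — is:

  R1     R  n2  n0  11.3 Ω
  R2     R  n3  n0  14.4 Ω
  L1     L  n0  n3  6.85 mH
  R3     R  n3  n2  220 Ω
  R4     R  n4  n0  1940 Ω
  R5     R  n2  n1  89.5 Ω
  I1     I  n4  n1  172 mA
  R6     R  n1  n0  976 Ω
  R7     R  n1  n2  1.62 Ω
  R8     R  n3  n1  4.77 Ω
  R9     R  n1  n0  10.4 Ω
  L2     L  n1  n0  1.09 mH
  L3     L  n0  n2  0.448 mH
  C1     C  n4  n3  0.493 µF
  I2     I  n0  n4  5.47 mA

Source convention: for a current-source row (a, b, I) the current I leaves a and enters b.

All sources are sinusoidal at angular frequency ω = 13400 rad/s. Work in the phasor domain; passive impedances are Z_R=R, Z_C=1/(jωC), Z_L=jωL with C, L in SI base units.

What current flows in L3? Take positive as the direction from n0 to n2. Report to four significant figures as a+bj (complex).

MNA unknowns: 4 node voltages V₁..V_4
R1: Y=0.08850+0.000j on G[2,0]
R2: Y=0.06944+0.000j on G[3,0]
L1: Y=0.000-0.01089j on G[0,3]
R3: Y=0.004545+0.000j on G[3,2]
R4: Y=0.0005155+0.000j on G[4,0]
R5: Y=0.01117+0.000j on G[2,1]
I1: z[4]−=0.172, z[1]+=0.172
R6: Y=0.001025+0.000j on G[1,0]
R7: Y=0.6173+0.000j on G[1,2]
R8: Y=0.2096+0.000j on G[3,1]
R9: Y=0.09615+0.000j on G[1,0]
L2: Y=0.000-0.06847j on G[1,0]
L3: Y=0.000-0.1666j on G[0,2]
C1: Y=0.000+0.006606j on G[4,3]
I2: z[0]−=0.00547, z[4]+=0.00547
solve → V1=0.1472+0.05441j, V2=0.1086+0.07232j, V3=-0.4713-0.02216j, V4=-2.422+25.00j

-0.01205+0.01809j A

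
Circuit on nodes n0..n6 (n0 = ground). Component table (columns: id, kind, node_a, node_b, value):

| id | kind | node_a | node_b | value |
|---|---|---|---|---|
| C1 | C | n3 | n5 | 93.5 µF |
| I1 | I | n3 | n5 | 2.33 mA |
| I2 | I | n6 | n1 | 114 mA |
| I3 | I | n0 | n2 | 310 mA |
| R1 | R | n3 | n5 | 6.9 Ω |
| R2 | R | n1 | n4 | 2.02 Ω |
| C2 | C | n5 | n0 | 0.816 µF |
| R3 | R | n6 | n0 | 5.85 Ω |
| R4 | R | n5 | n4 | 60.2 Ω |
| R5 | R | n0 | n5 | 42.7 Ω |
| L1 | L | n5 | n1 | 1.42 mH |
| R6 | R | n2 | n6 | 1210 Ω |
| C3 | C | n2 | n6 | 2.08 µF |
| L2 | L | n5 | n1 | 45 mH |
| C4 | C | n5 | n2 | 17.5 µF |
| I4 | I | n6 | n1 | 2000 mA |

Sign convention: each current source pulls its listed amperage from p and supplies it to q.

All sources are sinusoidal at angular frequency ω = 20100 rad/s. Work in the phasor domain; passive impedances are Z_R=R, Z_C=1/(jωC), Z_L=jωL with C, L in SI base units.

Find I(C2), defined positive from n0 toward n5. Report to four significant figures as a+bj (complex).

Element admittances at ω=20100 rad/s:
  Y(C1) = 0.000+1.879j S between n3,n5
  I1: injects 0.00233 A into n5 (from n3)
  I2: injects 0.114 A into n1 (from n6)
  I3: injects 0.31 A into n2 (from n0)
  Y(R1) = 0.1449+0.000j S between n3,n5
  Y(R2) = 0.4950+0.000j S between n1,n4
  Y(C2) = 0.000+0.01640j S between n5,n0
  Y(R3) = 0.1709+0.000j S between n6,n0
  Y(R4) = 0.01661+0.000j S between n5,n4
  Y(R5) = 0.02342+0.000j S between n0,n5
  Y(L1) = 0.000-0.03504j S between n5,n1
  Y(R6) = 0.0008264+0.000j S between n2,n6
  Y(C3) = 0.000+0.04181j S between n2,n6
  Y(L2) = 0.000-0.001106j S between n5,n1
  Y(C4) = 0.000+0.3517j S between n5,n2
  I4: injects 2 A into n1 (from n6)
Assemble and solve the 6×6 MNA system:
  V(n1)=35.38+13.03j  V(n2)=11.92-32.38j  V(n3)=13.66-35.81j  V(n4)=34.67+11.44j  V(n5)=13.66-35.81j  V(n6)=-3.494+3.595j

-0.5873-0.2241j A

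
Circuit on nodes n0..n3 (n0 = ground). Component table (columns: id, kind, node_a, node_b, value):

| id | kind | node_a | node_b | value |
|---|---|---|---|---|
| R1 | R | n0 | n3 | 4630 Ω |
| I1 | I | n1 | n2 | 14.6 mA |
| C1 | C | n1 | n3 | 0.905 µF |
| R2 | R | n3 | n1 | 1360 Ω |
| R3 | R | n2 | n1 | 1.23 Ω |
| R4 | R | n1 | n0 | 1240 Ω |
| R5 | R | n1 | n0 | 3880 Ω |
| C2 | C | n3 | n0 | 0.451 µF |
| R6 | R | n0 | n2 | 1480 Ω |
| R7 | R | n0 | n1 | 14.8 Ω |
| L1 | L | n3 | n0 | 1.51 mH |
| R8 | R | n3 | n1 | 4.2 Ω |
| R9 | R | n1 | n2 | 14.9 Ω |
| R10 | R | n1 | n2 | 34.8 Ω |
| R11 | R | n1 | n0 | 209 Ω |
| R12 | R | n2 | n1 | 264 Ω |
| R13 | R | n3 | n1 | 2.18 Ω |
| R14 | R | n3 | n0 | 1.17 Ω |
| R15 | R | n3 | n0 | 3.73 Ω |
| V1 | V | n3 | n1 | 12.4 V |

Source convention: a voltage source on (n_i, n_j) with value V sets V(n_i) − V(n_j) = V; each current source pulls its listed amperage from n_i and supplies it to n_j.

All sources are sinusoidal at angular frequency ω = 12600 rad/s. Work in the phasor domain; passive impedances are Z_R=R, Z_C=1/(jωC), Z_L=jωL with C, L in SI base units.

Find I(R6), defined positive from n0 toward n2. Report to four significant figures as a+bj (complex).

Element admittances at ω=12600 rad/s:
  Y(R1) = 0.0002160+0.000j S between n0,n3
  I1: injects 0.0146 A into n2 (from n1)
  Y(C1) = 0.000+0.01140j S between n1,n3
  Y(R2) = 0.0007353+0.000j S between n3,n1
  Y(R3) = 0.8130+0.000j S between n2,n1
  Y(R4) = 0.0008065+0.000j S between n1,n0
  Y(R5) = 0.0002577+0.000j S between n1,n0
  Y(C2) = 0.000+0.005683j S between n3,n0
  Y(R6) = 0.0006757+0.000j S between n0,n2
  Y(R7) = 0.06757+0.000j S between n0,n1
  Y(L1) = 0.000-0.05256j S between n3,n0
  Y(R8) = 0.2381+0.000j S between n3,n1
  Y(R9) = 0.06711+0.000j S between n1,n2
  Y(R10) = 0.02874+0.000j S between n1,n2
  Y(R11) = 0.004785+0.000j S between n1,n0
  Y(R12) = 0.003788+0.000j S between n2,n1
  Y(R13) = 0.4587+0.000j S between n3,n1
  Y(R14) = 0.8547+0.000j S between n3,n0
  Y(R15) = 0.2681+0.000j S between n3,n0
  V1: constraint V(n3)−V(n1) = 12.4
Assemble and solve the 4×4 MNA system:
  V(n1)=-11.63+0.03001j  V(n2)=-11.61+0.02998j  V(n3)=0.7663+0.03001j
  i(V1)=-9.512-0.1392j

0.007844-2.026e-05j A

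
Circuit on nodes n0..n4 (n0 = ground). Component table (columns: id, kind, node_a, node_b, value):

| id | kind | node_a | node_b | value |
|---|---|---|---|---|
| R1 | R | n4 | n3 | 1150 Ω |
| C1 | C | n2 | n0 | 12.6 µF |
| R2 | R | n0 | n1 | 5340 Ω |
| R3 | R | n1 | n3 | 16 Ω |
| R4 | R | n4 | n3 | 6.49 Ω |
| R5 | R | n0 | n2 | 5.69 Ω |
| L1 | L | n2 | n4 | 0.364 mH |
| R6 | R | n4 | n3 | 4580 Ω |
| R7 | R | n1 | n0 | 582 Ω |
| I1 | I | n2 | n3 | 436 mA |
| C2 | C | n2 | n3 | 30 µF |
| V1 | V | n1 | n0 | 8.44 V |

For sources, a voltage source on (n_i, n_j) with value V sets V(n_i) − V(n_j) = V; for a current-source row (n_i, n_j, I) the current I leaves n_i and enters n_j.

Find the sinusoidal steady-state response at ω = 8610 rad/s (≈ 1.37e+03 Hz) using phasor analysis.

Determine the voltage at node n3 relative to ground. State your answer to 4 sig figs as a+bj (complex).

3.789-2.400j V

MNA unknowns: 4 node voltages V₁..V_4 plus 1 source current (V1)
R1: Y=0.0008696+0.000j on G[4,3]
C1: Y=0.000+0.1085j on G[2,0]
R2: Y=0.0001873+0.000j on G[0,1]
R3: Y=0.06250+0.000j on G[1,3]
R4: Y=0.1541+0.000j on G[4,3]
R5: Y=0.1757+0.000j on G[0,2]
L1: Y=0.000-0.3191j on G[2,4]
R6: Y=0.0002183+0.000j on G[4,3]
R7: Y=0.001718+0.000j on G[1,0]
I1: z[2]−=0.436, z[3]+=0.436
C2: Y=0.000+0.2583j on G[2,3]
V1: row V1−V0=8.44, i_V1 at 1,0
solve → V1=8.440+0.000j, V2=1.579-0.1214j, V3=3.789-2.400j, V4=2.898+0.3118j
aux → i_V1=-0.3068-0.1500j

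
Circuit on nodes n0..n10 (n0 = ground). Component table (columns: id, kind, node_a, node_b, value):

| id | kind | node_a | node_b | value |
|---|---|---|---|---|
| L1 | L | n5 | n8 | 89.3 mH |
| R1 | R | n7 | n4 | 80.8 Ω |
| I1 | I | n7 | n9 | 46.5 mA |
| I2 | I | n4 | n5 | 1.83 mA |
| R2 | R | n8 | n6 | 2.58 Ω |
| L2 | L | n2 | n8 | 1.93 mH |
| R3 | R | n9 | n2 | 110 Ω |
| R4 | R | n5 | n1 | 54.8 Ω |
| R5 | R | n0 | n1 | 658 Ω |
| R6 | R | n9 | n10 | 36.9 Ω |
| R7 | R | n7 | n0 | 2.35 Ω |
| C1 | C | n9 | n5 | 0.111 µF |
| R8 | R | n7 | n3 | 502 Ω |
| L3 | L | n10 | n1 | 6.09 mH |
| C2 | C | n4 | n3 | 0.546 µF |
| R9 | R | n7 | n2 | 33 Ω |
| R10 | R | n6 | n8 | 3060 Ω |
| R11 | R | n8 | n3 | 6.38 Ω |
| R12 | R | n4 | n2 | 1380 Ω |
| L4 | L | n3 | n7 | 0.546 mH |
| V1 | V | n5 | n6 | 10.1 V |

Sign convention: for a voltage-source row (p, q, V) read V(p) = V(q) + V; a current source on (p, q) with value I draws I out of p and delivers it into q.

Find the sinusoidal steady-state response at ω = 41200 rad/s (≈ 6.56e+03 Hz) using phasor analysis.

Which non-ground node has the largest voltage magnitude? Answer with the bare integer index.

Apply KCL at each of the 10 non-ground nodes and solve the resulting linear system.
Node n1: branches {R4, R5, L3} → V_1 = 9.632+0.1958j
Node n2: branches {L2, R3, R9, R12} → V_2 = 1.252+0.5388j
Node n3: branches {R8, C2, R11, L4} → V_3 = 0.3220-0.2840j
Node n4: branches {R1, I2, C2, R12} → V_4 = 0.3506-0.01991j
Node n5: branches {L1, I2, R4, C1, V1} → V_5 = 10.34-0.3984j
Node n6: branches {R2, R10, V1} → V_6 = 0.2386-0.3984j
Node n7: branches {R1, I1, R7, R8, R9, L4} → V_7 = -0.03440-0.0006991j
Node n8: branches {L1, R2, L2, R10, R11} → V_8 = 0.2841-0.3928j
Node n9: branches {I1, R3, R6, C1} → V_9 = 6.901+1.043j
Node n10: branches {R6, L3} → V_10 = 6.837+0.6318j
Source currents: i(V1)=-0.01766-0.002147j

5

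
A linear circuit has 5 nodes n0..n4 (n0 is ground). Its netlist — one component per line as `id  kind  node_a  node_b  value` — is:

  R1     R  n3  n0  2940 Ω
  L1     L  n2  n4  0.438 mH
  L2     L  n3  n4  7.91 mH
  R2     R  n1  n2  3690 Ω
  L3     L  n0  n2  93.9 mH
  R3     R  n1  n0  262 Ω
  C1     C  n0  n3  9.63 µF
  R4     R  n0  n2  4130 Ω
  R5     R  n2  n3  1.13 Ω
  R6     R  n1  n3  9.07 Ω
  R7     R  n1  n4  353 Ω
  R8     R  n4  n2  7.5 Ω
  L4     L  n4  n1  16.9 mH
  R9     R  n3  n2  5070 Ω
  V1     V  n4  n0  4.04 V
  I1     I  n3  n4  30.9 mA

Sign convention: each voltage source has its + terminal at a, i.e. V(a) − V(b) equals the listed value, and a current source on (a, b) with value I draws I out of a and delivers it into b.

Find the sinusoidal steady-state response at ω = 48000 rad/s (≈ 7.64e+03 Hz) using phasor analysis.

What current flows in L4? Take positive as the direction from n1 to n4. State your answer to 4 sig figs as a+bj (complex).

Element admittances at ω=48000 rad/s:
  Y(R1) = 0.0003401+0.000j S between n3,n0
  Y(L1) = 0.000-0.04756j S between n2,n4
  Y(L2) = 0.000-0.002634j S between n3,n4
  Y(R2) = 0.0002710+0.000j S between n1,n2
  Y(L3) = 0.000-0.0002219j S between n0,n2
  Y(R3) = 0.003817+0.000j S between n1,n0
  Y(C1) = 0.000+0.4622j S between n0,n3
  Y(R4) = 0.0002421+0.000j S between n0,n2
  Y(R5) = 0.8850+0.000j S between n2,n3
  Y(R6) = 0.1103+0.000j S between n1,n3
  Y(R7) = 0.002833+0.000j S between n1,n4
  Y(R8) = 0.1333+0.000j S between n4,n2
  Y(L4) = 0.000-0.001233j S between n4,n1
  Y(R9) = 0.0001972+0.000j S between n3,n2
  V1: constraint V(n4)−V(n0) = 4.04
  I1: injects 0.0309 A into n4 (from n3)
Assemble and solve the 5×5 MNA system:
  V(n1)=0.05680-1.073j  V(n2)=0.5316-1.113j  V(n3)=-0.05674-1.093j  V(n4)=4.040+0.000j
  i(V1)=-0.5053+0.03108j

-0.001323+0.004910j A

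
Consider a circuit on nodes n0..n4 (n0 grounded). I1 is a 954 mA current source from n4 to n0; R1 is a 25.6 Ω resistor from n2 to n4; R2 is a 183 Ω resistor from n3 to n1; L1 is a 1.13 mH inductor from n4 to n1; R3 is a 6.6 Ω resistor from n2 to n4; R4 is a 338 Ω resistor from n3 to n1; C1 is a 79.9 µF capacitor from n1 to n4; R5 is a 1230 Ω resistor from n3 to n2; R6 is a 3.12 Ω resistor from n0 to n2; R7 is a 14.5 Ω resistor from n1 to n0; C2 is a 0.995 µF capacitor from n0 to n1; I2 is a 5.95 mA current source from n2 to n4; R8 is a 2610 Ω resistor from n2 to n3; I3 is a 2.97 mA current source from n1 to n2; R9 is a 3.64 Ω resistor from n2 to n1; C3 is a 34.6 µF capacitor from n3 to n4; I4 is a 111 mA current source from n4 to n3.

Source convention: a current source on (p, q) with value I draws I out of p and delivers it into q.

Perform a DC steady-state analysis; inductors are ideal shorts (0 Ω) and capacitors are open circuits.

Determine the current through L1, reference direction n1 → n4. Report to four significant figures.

0.7691 A

MNA unknowns: 4 node voltages V₁..V_4 plus 1 source current (L1)
I1: z[4]−=0.954, z[0]+=0.954
R1: Y=0.03906 on G[2,4]
R2: Y=0.005464 on G[3,1]
L1: row V4−V1=0, i_L1 at 4,1
R3: Y=0.1515 on G[2,4]
R4: Y=0.002959 on G[3,1]
C1: Y=0.000 on G[1,4]
R5: Y=0.0008130 on G[3,2]
R6: Y=0.3205 on G[0,2]
R7: Y=0.06897 on G[1,0]
C2: Y=0.000 on G[0,1]
I2: z[2]−=0.00595, z[4]+=0.00595
R8: Y=0.0003831 on G[2,3]
I3: z[1]−=0.00297, z[2]+=0.00297
R9: Y=0.2747 on G[2,1]
C3: Y=0.000 on G[3,4]
I4: z[4]−=0.111, z[3]+=0.111
solve → V1=-3.702, V2=-2.180, V3=8.027, V4=-3.702
aux → i_L1=-0.7691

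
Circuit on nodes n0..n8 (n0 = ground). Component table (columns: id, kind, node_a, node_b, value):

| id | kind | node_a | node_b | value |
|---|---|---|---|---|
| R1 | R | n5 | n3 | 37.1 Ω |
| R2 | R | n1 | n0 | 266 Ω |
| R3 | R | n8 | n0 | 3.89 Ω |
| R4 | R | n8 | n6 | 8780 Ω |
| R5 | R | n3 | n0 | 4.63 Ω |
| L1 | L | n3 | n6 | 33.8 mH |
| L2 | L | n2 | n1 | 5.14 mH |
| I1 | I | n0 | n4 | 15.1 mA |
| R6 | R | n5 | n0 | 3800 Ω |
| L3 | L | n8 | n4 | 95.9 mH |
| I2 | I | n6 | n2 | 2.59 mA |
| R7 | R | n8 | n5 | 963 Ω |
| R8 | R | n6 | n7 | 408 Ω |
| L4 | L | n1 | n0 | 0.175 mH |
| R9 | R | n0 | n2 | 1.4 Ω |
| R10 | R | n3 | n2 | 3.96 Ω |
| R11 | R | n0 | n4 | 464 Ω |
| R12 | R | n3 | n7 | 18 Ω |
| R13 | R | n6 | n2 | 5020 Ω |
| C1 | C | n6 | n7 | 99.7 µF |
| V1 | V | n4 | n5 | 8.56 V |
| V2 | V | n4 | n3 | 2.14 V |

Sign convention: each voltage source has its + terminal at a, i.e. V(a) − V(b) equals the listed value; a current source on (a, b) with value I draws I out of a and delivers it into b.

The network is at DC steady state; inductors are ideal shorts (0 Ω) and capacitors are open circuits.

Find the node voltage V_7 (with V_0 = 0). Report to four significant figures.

MNA unknowns: 8 node voltages V₁..V_8 plus 6 source currents (L1, L2, L3, L4, V1, V2)
R1: Y=0.02695 on G[5,3]
R2: Y=0.003759 on G[1,0]
R3: Y=0.2571 on G[8,0]
R4: Y=0.0001139 on G[8,6]
R5: Y=0.2160 on G[3,0]
L1: row V3−V6=0, i_L1 at 3,6
L2: row V2−V1=0, i_L2 at 2,1
I1: z[0]−=0.0151, z[4]+=0.0151
R6: Y=0.0002632 on G[5,0]
L3: row V8−V4=0, i_L3 at 8,4
I2: z[6]−=0.00259, z[2]+=0.00259
R7: Y=0.001038 on G[8,5]
R8: Y=0.002451 on G[6,7]
L4: row V1−V0=0, i_L4 at 1,0
R9: Y=0.7143 on G[0,2]
R10: Y=0.2525 on G[3,2]
R11: Y=0.002155 on G[0,4]
R12: Y=0.05556 on G[3,7]
R13: Y=0.0001992 on G[6,2]
C1: Y=0.000 on G[6,7]
V1: row V4−V5=8.56, i_V1 at 4,5
V2: row V4−V3=2.14, i_V2 at 4,3
solve → V1=0.000, V2=0.000, V3=-0.7423, V4=1.398, V5=-7.162, V6=-0.7423, V7=-0.7423, V8=1.398
aux → i_L1=0.002198, i_L2=-0.1850, i_L3=-0.3684, i_L4=-0.1850, i_V1=-0.1838, i_V2=-0.1725

-0.7423 V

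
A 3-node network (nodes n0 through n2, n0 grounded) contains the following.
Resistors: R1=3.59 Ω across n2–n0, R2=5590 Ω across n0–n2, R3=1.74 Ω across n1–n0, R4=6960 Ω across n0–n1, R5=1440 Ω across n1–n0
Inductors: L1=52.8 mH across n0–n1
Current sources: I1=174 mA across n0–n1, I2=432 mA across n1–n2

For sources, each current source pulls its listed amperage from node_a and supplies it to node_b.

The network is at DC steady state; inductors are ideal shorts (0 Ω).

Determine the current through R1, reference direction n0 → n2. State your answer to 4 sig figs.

-0.4317 A

Apply KCL at each of the 2 non-ground nodes and solve the resulting linear system.
Node n1: branches {L1, R3, R4, I1, R5, I2} → V_1 = 0.000
Node n2: branches {R1, R2, I2} → V_2 = 1.550
Source currents: i(L1)=0.2580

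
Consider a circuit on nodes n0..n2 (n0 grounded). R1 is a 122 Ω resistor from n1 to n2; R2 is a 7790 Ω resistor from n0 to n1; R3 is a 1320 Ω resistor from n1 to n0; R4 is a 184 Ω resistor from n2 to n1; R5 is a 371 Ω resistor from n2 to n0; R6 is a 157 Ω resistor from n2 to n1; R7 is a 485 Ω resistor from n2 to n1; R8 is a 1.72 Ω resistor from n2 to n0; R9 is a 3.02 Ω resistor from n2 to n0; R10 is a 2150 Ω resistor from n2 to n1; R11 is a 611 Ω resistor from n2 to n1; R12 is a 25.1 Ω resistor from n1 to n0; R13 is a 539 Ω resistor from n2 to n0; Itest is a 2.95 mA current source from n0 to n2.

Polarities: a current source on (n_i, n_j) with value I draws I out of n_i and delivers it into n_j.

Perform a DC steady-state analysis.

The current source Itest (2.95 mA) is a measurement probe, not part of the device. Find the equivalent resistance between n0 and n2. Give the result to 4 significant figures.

R_eq = 1.073 Ω

MNA unknowns: 2 node voltages V₁..V_2
R1: Y=0.008197 on G[1,2]
R2: Y=0.0001284 on G[0,1]
R3: Y=0.0007576 on G[1,0]
R4: Y=0.005435 on G[2,1]
R5: Y=0.002695 on G[2,0]
R6: Y=0.006369 on G[2,1]
R7: Y=0.002062 on G[2,1]
R8: Y=0.5814 on G[2,0]
R9: Y=0.3311 on G[2,0]
R10: Y=0.0004651 on G[2,1]
R11: Y=0.001637 on G[2,1]
R12: Y=0.03984 on G[1,0]
R13: Y=0.001855 on G[2,0]
Itest: z[0]−=0.00295, z[2]+=0.00295
solve → V1=0.001178, V2=0.003164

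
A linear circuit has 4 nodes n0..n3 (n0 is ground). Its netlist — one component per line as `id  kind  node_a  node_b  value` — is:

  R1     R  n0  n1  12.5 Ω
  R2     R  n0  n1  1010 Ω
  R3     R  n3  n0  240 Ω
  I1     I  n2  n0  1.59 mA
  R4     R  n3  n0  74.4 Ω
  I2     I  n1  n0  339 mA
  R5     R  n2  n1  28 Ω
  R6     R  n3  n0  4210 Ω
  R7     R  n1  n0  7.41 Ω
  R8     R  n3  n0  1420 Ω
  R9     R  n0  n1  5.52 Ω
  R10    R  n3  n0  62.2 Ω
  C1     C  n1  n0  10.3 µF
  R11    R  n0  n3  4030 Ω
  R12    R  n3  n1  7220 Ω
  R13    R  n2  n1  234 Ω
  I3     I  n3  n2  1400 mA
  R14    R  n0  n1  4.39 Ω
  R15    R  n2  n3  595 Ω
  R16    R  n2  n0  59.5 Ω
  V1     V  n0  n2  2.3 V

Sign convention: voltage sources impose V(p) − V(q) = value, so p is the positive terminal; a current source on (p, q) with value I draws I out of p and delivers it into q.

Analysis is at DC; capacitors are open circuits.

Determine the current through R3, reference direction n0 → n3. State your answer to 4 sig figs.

0.1594 A

Element admittances at DC:
  Y(R1) = 0.08000 S between n0,n1
  Y(R2) = 0.0009901 S between n0,n1
  Y(R3) = 0.004167 S between n3,n0
  I1: injects 0.00159 A into n0 (from n2)
  Y(R4) = 0.01344 S between n3,n0
  I2: injects 0.339 A into n0 (from n1)
  Y(R5) = 0.03571 S between n2,n1
  Y(R6) = 0.0002375 S between n3,n0
  Y(R7) = 0.1350 S between n1,n0
  Y(R8) = 0.0007042 S between n3,n0
  Y(R9) = 0.1812 S between n0,n1
  Y(R10) = 0.01608 S between n3,n0
  Y(C1) = 0.000 S between n1,n0
  Y(R11) = 0.0002481 S between n0,n3
  Y(R12) = 0.0001385 S between n3,n1
  Y(R13) = 0.004274 S between n2,n1
  I3: injects 1.4 A into n2 (from n3)
  Y(R14) = 0.2278 S between n0,n1
  Y(R15) = 0.001681 S between n2,n3
  Y(R16) = 0.01681 S between n2,n0
  V1: constraint V(n0)−V(n2) = 2.3
Assemble and solve the 4×4 MNA system:
  V(n1)=-0.6560  V(n2)=-2.300  V(n3)=-38.26
  i(V1)=-1.442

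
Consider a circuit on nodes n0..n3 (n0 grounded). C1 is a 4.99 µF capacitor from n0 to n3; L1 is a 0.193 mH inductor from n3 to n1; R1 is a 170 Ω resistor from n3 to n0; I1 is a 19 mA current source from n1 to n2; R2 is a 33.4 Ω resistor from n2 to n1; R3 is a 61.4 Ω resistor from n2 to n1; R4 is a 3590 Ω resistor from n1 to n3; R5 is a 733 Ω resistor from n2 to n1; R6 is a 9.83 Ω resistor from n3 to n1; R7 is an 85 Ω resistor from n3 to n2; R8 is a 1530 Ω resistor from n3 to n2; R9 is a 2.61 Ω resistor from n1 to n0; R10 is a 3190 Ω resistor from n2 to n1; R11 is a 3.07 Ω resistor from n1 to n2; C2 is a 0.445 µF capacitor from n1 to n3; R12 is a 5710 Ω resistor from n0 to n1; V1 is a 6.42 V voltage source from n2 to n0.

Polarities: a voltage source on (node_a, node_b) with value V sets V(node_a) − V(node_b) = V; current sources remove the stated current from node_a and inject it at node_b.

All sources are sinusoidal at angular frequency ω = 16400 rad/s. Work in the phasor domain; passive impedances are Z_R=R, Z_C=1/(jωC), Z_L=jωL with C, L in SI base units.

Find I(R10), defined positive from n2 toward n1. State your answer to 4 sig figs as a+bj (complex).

0.001053+0.0001249j A

MNA unknowns: 3 node voltages V₁..V_3 plus 1 source current (V1)
C1: Y=0.000+0.08184j on G[0,3]
L1: Y=0.000-0.3159j on G[3,1]
R1: Y=0.005882+0.000j on G[3,0]
I1: z[1]−=0.019, z[2]+=0.019
R2: Y=0.02994+0.000j on G[2,1]
R3: Y=0.01629+0.000j on G[2,1]
R4: Y=0.0002786+0.000j on G[1,3]
R5: Y=0.001364+0.000j on G[2,1]
R6: Y=0.1017+0.000j on G[3,1]
R7: Y=0.01176+0.000j on G[3,2]
R8: Y=0.0006536+0.000j on G[3,2]
R9: Y=0.3831+0.000j on G[1,0]
R10: Y=0.0003135+0.000j on G[2,1]
R11: Y=0.3257+0.000j on G[1,2]
C2: Y=0.000+0.007298j on G[1,3]
R12: Y=0.0001751+0.000j on G[0,1]
V1: row V2−V0=6.42, i_V1 at 2,0
solve → V1=3.061-0.3985j, V2=6.420+0.000j, V3=3.882-0.8731j
aux → i_V1=-1.268-0.1597j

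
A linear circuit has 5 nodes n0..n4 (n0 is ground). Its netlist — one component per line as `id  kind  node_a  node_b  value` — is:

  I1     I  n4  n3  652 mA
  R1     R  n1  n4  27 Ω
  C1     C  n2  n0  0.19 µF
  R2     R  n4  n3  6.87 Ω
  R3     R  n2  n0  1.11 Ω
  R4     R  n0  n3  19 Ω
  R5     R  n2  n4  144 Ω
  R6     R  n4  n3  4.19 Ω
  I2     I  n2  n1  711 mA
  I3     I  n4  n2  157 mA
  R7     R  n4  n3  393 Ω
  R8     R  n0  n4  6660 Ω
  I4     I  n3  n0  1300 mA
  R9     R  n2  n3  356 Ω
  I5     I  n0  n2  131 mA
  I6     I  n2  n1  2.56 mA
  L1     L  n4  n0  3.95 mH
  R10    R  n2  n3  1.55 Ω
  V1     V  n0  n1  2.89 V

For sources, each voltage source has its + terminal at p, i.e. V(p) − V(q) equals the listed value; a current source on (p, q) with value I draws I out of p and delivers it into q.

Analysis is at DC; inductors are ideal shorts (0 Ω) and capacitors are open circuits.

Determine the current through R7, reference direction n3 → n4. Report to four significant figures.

-0.002569 A

Apply KCL at each of the 4 non-ground nodes and solve the resulting linear system.
Node n1: branches {R1, I2, I6, V1} → V_1 = -2.890
Node n2: branches {C1, R3, R5, I2, I3, R9, I5, I6, R10} → V_2 = -0.6940
Node n3: branches {I1, R2, R4, R6, R7, I4, R9, R10} → V_3 = -1.009
Node n4: branches {I1, R1, R2, R5, R6, I3, R7, R8, L1} → V_4 = 0.000
Source currents: i(L1)=-1.311, i(V1)=-0.8206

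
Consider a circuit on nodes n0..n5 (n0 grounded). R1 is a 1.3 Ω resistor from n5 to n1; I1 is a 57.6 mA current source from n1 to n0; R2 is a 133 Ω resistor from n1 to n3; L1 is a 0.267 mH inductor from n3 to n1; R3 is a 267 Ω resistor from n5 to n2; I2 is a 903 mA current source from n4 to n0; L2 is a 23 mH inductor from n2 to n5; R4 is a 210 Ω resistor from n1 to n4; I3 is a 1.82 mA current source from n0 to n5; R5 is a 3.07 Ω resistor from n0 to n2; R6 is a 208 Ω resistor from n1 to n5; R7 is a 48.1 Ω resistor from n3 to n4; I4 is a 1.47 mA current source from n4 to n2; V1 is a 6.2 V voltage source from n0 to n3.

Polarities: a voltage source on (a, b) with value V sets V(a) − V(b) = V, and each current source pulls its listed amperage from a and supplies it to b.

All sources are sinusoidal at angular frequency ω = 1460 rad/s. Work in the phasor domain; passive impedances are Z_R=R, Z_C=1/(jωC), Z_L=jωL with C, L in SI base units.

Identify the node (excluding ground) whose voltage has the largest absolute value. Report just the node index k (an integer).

4

MNA unknowns: 5 node voltages V₁..V_5 plus 1 source current (V1)
R1: Y=0.7692+0.000j on G[5,1]
I1: z[1]−=0.0576, z[0]+=0.0576
R2: Y=0.007519+0.000j on G[1,3]
L1: Y=0.000-2.565j on G[3,1]
R3: Y=0.003745+0.000j on G[5,2]
I2: z[4]−=0.903, z[0]+=0.903
L2: Y=0.000-0.02978j on G[2,5]
R4: Y=0.004762+0.000j on G[1,4]
I3: z[0]−=0.00182, z[5]+=0.00182
R5: Y=0.3257+0.000j on G[0,2]
R6: Y=0.004808+0.000j on G[1,5]
R7: Y=0.02079+0.000j on G[3,4]
I4: z[4]−=0.00147, z[2]+=0.00147
V1: row V0−V3=6.2, i_V1 at 0,3
solve → V1=-6.133-0.06950j, V2=-0.1392+0.5327j, V3=-6.200+0.000j, V4=-41.58-0.01295j, V5=-6.070-0.2937j
aux → i_V1=0.9134+0.1735j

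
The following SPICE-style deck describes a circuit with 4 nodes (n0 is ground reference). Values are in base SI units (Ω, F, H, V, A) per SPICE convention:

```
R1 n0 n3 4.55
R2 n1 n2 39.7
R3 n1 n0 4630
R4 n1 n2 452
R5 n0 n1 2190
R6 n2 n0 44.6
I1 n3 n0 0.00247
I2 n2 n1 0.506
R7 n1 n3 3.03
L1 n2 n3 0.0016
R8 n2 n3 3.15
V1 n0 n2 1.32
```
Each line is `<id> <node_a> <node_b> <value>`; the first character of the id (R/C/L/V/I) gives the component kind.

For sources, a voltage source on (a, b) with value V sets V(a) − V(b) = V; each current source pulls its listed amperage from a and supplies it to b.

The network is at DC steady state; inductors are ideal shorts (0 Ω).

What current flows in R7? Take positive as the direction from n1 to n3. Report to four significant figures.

MNA unknowns: 3 node voltages V₁..V_3 plus 2 source currents (L1, V1)
R1: Y=0.2198 on G[0,3]
R2: Y=0.02519 on G[1,2]
R3: Y=0.0002160 on G[1,0]
R4: Y=0.002212 on G[1,2]
R5: Y=0.0004566 on G[0,1]
R6: Y=0.02242 on G[2,0]
I1: z[3]−=0.00247, z[0]+=0.00247
I2: z[2]−=0.506, z[1]+=0.506
R7: Y=0.3300 on G[1,3]
L1: row V2−V3=0, i_L1 at 2,3
R8: Y=0.3175 on G[2,3]
V1: row V0−V2=1.32, i_V1 at 0,2
solve → V1=0.09547, V2=-1.320, V3=-1.320
aux → i_L1=-0.7548, i_V1=-0.3172

0.4672 A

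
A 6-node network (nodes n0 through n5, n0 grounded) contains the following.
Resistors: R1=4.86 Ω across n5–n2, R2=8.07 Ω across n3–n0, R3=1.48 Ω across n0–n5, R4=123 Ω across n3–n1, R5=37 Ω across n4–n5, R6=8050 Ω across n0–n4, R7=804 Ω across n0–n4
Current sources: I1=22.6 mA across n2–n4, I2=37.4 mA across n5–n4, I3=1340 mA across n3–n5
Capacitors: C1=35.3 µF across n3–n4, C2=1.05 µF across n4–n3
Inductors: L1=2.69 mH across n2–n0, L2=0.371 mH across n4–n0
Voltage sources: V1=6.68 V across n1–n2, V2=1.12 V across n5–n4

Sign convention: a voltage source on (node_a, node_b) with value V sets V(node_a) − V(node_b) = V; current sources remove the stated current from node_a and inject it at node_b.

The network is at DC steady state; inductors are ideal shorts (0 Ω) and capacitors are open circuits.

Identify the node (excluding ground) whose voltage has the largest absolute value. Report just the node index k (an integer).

3

MNA unknowns: 5 node voltages V₁..V_5 plus 4 source currents (L1, L2, V1, V2)
R1: Y=0.2058 on G[5,2]
I1: z[2]−=0.0226, z[4]+=0.0226
C1: Y=0.000 on G[3,4]
C2: Y=0.000 on G[4,3]
R2: Y=0.1239 on G[3,0]
I2: z[5]−=0.0374, z[4]+=0.0374
R3: Y=0.6757 on G[0,5]
I3: z[3]−=1.34, z[5]+=1.34
R4: Y=0.008130 on G[3,1]
R5: Y=0.02703 on G[4,5]
L1: row V2−V0=0, i_L1 at 2,0
R6: Y=0.0001242 on G[0,4]
R7: Y=0.001244 on G[0,4]
L2: row V4−V0=0, i_L2 at 4,0
V1: row V1−V2=6.68, i_V1 at 1,2
V2: row V5−V4=1.12, i_V2 at 5,4
solve → V1=6.680, V2=0.000, V3=-9.737, V4=0.000, V5=1.120
aux → i_L1=0.07438, i_L2=0.3754, i_V1=-0.1335, i_V2=0.2851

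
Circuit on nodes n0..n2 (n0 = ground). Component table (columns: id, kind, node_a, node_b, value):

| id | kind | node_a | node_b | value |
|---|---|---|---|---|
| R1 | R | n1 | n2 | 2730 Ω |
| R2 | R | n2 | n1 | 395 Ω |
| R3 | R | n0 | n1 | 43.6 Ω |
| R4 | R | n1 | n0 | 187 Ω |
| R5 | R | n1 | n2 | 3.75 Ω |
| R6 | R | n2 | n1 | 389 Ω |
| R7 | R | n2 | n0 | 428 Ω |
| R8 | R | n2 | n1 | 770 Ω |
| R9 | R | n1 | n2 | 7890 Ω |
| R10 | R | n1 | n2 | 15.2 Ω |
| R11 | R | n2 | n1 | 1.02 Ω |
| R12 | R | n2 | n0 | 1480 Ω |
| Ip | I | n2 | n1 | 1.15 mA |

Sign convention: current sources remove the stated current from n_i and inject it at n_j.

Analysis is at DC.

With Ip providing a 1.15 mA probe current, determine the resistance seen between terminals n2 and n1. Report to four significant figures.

Element admittances at DC:
  Y(R1) = 0.0003663 S between n1,n2
  Y(R2) = 0.002532 S between n2,n1
  Y(R3) = 0.02294 S between n0,n1
  Y(R4) = 0.005348 S between n1,n0
  Y(R5) = 0.2667 S between n1,n2
  Y(R6) = 0.002571 S between n2,n1
  Y(R7) = 0.002336 S between n2,n0
  Y(R8) = 0.001299 S between n2,n1
  Y(R9) = 0.0001267 S between n1,n2
  Y(R10) = 0.06579 S between n1,n2
  Y(R11) = 0.9804 S between n2,n1
  Y(R12) = 0.0006757 S between n2,n0
  Ip: injects 0.00115 A into n1 (from n2)
Assemble and solve the 2×2 MNA system:
  V(n1)=8.370e-05  V(n2)=-0.0007859

R_eq = 0.7562 Ω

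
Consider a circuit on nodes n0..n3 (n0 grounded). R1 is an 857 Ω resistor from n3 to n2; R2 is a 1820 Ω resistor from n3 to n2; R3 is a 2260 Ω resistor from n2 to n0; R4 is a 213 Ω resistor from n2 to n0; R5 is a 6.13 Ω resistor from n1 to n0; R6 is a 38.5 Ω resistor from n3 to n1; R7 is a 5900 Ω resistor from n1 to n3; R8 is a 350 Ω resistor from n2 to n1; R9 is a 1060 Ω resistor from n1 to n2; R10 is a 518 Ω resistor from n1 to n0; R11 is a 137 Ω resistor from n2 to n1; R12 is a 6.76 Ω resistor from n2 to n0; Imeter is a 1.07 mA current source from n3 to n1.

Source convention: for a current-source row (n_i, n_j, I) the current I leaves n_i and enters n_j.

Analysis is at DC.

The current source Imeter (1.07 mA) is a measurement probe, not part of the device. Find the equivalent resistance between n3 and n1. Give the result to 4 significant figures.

R_eq = 35.94 Ω

Element admittances at DC:
  Y(R1) = 0.001167 S between n3,n2
  Y(R2) = 0.0005495 S between n3,n2
  Y(R3) = 0.0004425 S between n2,n0
  Y(R4) = 0.004695 S between n2,n0
  Y(R5) = 0.1631 S between n1,n0
  Y(R6) = 0.02597 S between n3,n1
  Y(R7) = 0.0001695 S between n1,n3
  Y(R8) = 0.002857 S between n2,n1
  Y(R9) = 0.0009434 S between n1,n2
  Y(R10) = 0.001931 S between n1,n0
  Y(R11) = 0.007299 S between n2,n1
  Y(R12) = 0.1479 S between n2,n0
  Imeter: injects 0.00107 A into n1 (from n3)
Assemble and solve the 3×3 MNA system:
  V(n1)=0.0003443  V(n2)=-0.0003712  V(n3)=-0.03811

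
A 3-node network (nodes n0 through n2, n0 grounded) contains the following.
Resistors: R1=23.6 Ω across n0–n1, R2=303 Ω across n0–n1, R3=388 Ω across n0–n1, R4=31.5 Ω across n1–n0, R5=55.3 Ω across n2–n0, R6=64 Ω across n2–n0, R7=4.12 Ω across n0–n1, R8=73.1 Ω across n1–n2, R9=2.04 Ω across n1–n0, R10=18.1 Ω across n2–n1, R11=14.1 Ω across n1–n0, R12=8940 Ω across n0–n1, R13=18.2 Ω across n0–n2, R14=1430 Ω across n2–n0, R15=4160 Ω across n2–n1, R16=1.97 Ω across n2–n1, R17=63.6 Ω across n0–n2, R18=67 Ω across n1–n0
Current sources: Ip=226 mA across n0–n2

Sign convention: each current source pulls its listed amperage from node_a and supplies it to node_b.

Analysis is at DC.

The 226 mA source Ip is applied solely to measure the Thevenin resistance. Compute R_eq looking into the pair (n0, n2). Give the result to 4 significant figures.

Apply KCL at each of the 2 non-ground nodes and solve the resulting linear system.
Node n1: branches {R1, R2, R3, R4, R7, R8, R9, R10, R11, R12, R15, R16, R18} → V_1 = 0.1935
Node n2: branches {R5, R6, R8, R10, R13, R14, R15, R16, R17, Ip} → V_2 = 0.4952

R_eq = 2.191 Ω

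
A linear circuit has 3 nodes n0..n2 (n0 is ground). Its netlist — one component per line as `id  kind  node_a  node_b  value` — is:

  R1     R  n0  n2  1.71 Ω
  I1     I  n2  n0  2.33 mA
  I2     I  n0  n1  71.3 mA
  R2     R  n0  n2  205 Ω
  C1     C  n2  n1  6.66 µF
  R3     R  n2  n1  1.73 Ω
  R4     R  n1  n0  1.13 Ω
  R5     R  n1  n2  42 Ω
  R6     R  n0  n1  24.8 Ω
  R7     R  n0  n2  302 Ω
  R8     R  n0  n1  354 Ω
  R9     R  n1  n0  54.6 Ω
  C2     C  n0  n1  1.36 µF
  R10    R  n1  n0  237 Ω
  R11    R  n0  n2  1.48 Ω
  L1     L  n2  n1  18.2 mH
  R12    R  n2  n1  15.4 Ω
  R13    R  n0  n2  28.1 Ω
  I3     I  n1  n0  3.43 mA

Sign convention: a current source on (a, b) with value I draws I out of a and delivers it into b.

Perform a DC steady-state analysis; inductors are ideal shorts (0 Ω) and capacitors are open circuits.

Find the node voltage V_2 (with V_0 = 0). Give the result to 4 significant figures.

0.02907 V

Apply KCL at each of the 2 non-ground nodes and solve the resulting linear system.
Node n1: branches {I2, C1, R3, R4, R5, R6, R8, R9, C2, R10, L1, R12, I3} → V_1 = 0.02907
Node n2: branches {R1, I1, R2, C1, R3, R5, R7, R11, L1, R12, R13} → V_2 = 0.02907
Source currents: i(L1)=-0.04024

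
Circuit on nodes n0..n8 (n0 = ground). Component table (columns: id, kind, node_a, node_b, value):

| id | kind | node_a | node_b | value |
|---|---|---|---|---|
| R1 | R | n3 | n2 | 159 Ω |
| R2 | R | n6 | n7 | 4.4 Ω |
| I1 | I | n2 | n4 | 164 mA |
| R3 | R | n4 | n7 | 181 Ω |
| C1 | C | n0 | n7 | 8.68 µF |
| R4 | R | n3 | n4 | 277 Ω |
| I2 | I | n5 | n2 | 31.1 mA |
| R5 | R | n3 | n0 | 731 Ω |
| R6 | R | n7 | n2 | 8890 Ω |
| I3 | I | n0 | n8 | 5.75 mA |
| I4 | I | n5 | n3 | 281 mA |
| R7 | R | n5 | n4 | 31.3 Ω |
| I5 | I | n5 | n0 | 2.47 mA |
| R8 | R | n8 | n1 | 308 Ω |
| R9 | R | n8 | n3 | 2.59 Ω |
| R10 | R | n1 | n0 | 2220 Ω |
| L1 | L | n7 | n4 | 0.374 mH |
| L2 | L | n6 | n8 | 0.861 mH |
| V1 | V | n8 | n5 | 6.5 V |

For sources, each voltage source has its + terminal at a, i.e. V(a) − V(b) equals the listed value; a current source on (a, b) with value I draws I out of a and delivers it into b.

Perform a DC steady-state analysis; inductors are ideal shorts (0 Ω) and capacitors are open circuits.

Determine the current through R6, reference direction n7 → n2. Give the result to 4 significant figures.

0.002275 A

Element admittances at DC:
  Y(R1) = 0.006289 S between n3,n2
  Y(R2) = 0.2273 S between n6,n7
  I1: injects 0.164 A into n4 (from n2)
  Y(R3) = 0.005525 S between n4,n7
  Y(C1) = 0.000 S between n0,n7
  Y(R4) = 0.003610 S between n3,n4
  I2: injects 0.0311 A into n2 (from n5)
  Y(R5) = 0.001368 S between n3,n0
  Y(R6) = 0.0001125 S between n7,n2
  I3: injects 0.00575 A into n8 (from n0)
  I4: injects 0.281 A into n3 (from n5)
  Y(R7) = 0.03195 S between n5,n4
  I5: injects 0.00247 A into n0 (from n5)
  Y(R8) = 0.003247 S between n8,n1
  Y(R9) = 0.3861 S between n8,n3
  Y(R10) = 0.0004505 S between n1,n0
  L1: short n7↔n4 (DC inductor)
  L2: short n6↔n8 (DC inductor)
  V1: constraint V(n8)−V(n5) = 6.5
Assemble and solve the 11×11 MNA system:
  V(n1)=1.376  V(n2)=-18.82  V(n3)=1.945  V(n4)=1.397  V(n5)=-4.933  V(n6)=1.567  V(n7)=1.397  V(n8)=1.567
  i(L1)=0.03627  i(L2)=-0.03855  i(V1)=0.1123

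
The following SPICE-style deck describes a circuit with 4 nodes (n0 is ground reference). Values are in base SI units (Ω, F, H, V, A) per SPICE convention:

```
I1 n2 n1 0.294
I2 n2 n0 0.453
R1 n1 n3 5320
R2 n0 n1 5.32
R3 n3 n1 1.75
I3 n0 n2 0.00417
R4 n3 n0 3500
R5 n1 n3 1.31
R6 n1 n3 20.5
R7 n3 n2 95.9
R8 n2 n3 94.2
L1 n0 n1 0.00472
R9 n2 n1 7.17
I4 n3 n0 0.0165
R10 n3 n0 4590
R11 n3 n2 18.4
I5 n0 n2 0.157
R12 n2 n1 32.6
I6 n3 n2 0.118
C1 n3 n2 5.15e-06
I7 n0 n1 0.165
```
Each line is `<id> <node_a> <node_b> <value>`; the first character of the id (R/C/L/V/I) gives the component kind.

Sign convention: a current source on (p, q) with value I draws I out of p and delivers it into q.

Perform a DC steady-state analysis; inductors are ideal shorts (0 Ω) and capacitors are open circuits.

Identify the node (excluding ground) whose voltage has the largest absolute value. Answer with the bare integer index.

Apply KCL at each of the 3 non-ground nodes and solve the resulting linear system.
Node n1: branches {I1, R1, R2, R3, R5, R6, L1, R9, R12, I7} → V_1 = 0.000
Node n2: branches {I1, I2, I3, R7, R8, R9, R11, I5, R12, I6, C1} → V_2 = -1.965
Node n3: branches {R1, R3, R4, R5, R6, R7, R8, I4, R10, R11, I6, C1} → V_3 = -0.1936
Source currents: i(L1)=0.1432

2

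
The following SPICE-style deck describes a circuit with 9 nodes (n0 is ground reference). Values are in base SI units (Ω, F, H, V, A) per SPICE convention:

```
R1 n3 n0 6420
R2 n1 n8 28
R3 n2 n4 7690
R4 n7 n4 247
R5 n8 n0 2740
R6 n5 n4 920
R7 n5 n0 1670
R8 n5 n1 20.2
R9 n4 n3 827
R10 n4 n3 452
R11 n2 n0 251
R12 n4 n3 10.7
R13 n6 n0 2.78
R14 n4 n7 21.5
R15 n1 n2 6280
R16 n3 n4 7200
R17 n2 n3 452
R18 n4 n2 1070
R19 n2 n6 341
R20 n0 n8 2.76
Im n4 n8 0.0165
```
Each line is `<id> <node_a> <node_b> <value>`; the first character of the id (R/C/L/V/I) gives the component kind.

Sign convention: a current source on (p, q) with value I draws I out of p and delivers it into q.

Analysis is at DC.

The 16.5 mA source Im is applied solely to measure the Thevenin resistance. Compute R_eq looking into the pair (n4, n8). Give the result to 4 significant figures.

MNA unknowns: 8 node voltages V₁..V_8
R1: Y=0.0001558 on G[3,0]
R2: Y=0.03571 on G[1,8]
R3: Y=0.0001300 on G[2,4]
R4: Y=0.004049 on G[7,4]
R5: Y=0.0003650 on G[8,0]
R6: Y=0.001087 on G[5,4]
R7: Y=0.0005988 on G[5,0]
R8: Y=0.04950 on G[5,1]
R9: Y=0.001209 on G[4,3]
R10: Y=0.002212 on G[4,3]
R11: Y=0.003984 on G[2,0]
R12: Y=0.09346 on G[4,3]
R13: Y=0.3597 on G[6,0]
R14: Y=0.04651 on G[4,7]
R15: Y=0.0001592 on G[1,2]
R16: Y=0.0001389 on G[3,4]
R17: Y=0.002212 on G[2,3]
R18: Y=0.0009346 on G[4,2]
R19: Y=0.002933 on G[2,6]
R20: Y=0.3623 on G[0,8]
Im: z[4]−=0.0165, z[8]+=0.0165
solve → V1=-0.1125, V2=-1.522, V3=-4.767, V4=-4.848, V5=-0.2118, V6=-0.01231, V7=-4.848, V8=0.03133

R_eq = 295.7 Ω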